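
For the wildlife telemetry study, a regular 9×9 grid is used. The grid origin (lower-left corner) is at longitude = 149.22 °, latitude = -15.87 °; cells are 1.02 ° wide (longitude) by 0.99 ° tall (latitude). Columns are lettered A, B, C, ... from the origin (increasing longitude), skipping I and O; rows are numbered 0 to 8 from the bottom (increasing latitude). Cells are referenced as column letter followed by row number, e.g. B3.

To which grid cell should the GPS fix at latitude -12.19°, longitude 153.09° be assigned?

Column index: ⌊(153.09 − 149.22) / 1.02⌋ = ⌊3.794⌋ = 3 → column D
Row offset from origin: ⌊(-12.19 − -15.87) / 0.99⌋ = ⌊3.717⌋ = 3 → row 3

D3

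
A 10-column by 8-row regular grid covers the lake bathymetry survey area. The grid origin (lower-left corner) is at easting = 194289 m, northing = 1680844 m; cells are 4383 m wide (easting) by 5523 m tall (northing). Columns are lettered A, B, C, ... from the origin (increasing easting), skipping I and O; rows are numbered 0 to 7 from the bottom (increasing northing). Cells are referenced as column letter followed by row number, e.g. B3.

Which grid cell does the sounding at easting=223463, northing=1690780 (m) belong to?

G1

Column index: ⌊(223463 − 194289) / 4383⌋ = ⌊6.656⌋ = 6 → column G
Row offset from origin: ⌊(1690780 − 1680844) / 5523⌋ = ⌊1.799⌋ = 1 → row 1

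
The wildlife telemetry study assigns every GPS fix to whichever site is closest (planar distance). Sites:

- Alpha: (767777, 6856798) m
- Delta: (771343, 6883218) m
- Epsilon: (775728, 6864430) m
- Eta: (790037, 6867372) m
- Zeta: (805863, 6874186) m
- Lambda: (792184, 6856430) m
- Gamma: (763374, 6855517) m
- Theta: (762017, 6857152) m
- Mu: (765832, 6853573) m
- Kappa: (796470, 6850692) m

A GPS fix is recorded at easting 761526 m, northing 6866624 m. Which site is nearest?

Squared distances to each site:
Alpha: 135625277.000; Delta: 371734325.000; Epsilon: 206510440.000; Eta: 813436625.000; Zeta: 2022953413.000; Lambda: 1043830600.000; Gamma: 126780553.000; Theta: 89959865.000; Mu: 188870237.000; Kappa: 1474911760.000.
Minimum at Theta.

Theta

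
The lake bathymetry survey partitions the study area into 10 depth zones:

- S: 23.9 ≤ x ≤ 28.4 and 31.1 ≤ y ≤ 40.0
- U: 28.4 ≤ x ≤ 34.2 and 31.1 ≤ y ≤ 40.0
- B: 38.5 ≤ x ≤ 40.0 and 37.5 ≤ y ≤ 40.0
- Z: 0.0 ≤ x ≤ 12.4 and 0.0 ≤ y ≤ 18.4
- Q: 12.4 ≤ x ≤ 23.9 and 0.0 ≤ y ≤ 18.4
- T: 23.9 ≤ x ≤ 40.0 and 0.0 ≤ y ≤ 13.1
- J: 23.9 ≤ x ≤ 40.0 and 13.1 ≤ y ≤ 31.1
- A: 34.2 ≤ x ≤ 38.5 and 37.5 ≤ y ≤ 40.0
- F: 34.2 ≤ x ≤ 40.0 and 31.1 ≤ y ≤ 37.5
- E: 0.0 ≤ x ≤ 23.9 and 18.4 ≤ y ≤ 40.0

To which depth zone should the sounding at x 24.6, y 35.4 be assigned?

The point has x = 24.6 and y = 35.4.
Only S satisfies 23.9 ≤ x ≤ 28.4 and 31.1 ≤ y ≤ 40.0.

S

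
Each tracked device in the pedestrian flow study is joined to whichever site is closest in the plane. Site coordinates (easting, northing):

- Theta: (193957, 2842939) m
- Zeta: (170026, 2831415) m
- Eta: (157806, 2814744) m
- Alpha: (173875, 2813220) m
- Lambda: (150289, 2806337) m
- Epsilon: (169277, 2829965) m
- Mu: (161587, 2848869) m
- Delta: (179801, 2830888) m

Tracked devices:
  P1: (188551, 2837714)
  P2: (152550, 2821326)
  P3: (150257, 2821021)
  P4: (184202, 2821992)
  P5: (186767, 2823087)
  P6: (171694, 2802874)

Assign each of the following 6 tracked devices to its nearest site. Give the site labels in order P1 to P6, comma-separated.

Theta, Eta, Eta, Delta, Delta, Alpha

P1 → Theta (d²=56525461.00)
P2 → Eta (d²=70948260.00)
P3 → Eta (d²=96388130.00)
P4 → Delta (d²=98507617.00)
P5 → Delta (d²=109380757.00)
P6 → Alpha (d²=111796477.00)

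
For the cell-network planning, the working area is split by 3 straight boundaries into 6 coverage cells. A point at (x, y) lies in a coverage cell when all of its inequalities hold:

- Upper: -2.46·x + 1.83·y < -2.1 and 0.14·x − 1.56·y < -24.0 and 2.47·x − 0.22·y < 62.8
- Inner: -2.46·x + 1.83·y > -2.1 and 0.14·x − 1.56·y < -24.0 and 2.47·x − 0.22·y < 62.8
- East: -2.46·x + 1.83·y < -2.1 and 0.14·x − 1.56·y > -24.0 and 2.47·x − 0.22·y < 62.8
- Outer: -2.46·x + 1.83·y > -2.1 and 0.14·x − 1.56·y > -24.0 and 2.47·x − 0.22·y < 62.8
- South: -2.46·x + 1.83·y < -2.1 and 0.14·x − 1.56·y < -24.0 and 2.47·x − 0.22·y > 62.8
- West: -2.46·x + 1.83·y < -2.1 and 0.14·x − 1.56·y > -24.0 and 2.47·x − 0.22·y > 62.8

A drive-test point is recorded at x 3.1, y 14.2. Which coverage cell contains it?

-2.46·3.1 + 1.83·14.2 = 18.360, which is > -2.1
0.14·3.1 − 1.56·14.2 = -21.718, which is > -24.0
2.47·3.1 − 0.22·14.2 = 4.533, which is < 62.8
This sign pattern matches Outer.

Outer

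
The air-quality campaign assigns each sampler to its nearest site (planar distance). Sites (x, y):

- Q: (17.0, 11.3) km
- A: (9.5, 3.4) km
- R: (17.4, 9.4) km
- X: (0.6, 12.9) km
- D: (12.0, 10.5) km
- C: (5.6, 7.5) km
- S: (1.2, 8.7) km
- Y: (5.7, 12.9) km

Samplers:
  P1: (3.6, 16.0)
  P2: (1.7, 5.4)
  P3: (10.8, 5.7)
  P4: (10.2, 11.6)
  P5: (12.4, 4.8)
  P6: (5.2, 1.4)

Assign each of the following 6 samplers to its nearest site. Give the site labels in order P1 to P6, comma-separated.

P1 → Y (d²=14.02)
P2 → S (d²=11.14)
P3 → A (d²=6.98)
P4 → D (d²=4.45)
P5 → A (d²=10.37)
P6 → A (d²=22.49)

Y, S, A, D, A, A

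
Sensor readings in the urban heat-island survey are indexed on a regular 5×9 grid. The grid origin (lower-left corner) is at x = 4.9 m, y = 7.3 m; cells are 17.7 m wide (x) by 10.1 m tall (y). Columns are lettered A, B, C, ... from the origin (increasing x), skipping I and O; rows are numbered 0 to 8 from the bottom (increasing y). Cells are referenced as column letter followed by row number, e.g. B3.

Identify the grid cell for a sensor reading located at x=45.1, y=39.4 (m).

Column index: ⌊(45.1 − 4.9) / 17.7⌋ = ⌊2.271⌋ = 2 → column C
Row offset from origin: ⌊(39.4 − 7.3) / 10.1⌋ = ⌊3.178⌋ = 3 → row 3

C3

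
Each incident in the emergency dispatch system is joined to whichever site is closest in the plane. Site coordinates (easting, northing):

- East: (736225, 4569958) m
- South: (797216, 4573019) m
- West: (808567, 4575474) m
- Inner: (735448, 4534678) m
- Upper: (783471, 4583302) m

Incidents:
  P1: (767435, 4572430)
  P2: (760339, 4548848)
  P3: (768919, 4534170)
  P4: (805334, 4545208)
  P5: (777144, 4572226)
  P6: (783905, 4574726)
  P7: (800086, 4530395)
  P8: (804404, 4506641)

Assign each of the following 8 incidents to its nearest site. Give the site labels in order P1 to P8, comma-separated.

Upper, Inner, Inner, South, Upper, Upper, South, South

P1 → Upper (d²=375353680.00)
P2 → Inner (d²=820350781.00)
P3 → Inner (d²=1120565905.00)
P4 → South (d²=839353645.00)
P5 → Upper (d²=162708705.00)
P6 → Upper (d²=73736132.00)
P7 → South (d²=1825042276.00)
P8 → South (d²=4457706228.00)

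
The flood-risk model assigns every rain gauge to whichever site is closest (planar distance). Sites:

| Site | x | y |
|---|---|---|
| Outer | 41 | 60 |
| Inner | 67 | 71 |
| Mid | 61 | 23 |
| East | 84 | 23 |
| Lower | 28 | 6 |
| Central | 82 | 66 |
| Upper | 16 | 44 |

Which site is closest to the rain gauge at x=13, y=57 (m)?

Upper

Squared distances to each site:
Outer: 793.000; Inner: 3112.000; Mid: 3460.000; East: 6197.000; Lower: 2826.000; Central: 4842.000; Upper: 178.000.
Minimum at Upper.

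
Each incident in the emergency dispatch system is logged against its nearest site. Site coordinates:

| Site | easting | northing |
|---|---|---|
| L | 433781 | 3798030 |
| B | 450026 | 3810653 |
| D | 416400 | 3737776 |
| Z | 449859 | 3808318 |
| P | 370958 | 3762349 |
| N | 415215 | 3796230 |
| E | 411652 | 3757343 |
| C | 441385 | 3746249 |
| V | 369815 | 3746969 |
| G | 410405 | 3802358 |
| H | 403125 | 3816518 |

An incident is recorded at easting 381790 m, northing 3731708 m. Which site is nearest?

V

Squared distances to each site:
L: 7101671765.000; B: 10888464721.000; D: 1234672724.000; Z: 10502480861.000; P: 1056203105.000; N: 5280319109.000; E: 1548892269.000; C: 3763004706.000; V: 376298746.000; G: 5810240725.000; H: 7647918325.000.
Minimum at V.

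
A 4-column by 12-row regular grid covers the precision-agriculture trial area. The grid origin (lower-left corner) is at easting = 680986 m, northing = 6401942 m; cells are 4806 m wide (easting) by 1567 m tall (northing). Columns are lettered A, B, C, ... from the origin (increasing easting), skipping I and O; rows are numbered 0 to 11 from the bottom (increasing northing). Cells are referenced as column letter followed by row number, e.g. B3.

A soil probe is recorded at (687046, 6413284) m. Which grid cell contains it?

Column index: ⌊(687046 − 680986) / 4806⌋ = ⌊1.261⌋ = 1 → column B
Row offset from origin: ⌊(6413284 − 6401942) / 1567⌋ = ⌊7.238⌋ = 7 → row 7

B7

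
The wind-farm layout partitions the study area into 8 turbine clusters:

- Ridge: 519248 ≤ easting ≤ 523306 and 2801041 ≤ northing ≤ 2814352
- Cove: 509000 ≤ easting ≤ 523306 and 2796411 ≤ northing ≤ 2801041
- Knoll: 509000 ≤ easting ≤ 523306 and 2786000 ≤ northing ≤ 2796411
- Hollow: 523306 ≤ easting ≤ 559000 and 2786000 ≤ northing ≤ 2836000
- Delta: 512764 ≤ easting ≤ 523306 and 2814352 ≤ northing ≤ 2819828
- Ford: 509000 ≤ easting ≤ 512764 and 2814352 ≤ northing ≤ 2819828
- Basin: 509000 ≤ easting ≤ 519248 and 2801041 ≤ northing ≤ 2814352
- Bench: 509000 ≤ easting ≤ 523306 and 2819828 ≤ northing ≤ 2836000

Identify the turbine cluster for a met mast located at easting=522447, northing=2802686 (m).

The point has easting = 522447 and northing = 2802686.
Only Ridge satisfies 519248 ≤ easting ≤ 523306 and 2801041 ≤ northing ≤ 2814352.

Ridge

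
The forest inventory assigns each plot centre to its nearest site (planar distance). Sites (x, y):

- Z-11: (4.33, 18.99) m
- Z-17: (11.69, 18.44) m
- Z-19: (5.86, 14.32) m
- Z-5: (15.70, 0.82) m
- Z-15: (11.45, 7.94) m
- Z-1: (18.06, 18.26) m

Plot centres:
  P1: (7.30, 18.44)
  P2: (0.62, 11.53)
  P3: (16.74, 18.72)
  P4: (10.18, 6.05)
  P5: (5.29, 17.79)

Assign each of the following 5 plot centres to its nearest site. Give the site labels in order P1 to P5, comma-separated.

Z-11, Z-19, Z-1, Z-15, Z-11

P1 → Z-11 (d²=9.12)
P2 → Z-19 (d²=35.24)
P3 → Z-1 (d²=1.95)
P4 → Z-15 (d²=5.19)
P5 → Z-11 (d²=2.36)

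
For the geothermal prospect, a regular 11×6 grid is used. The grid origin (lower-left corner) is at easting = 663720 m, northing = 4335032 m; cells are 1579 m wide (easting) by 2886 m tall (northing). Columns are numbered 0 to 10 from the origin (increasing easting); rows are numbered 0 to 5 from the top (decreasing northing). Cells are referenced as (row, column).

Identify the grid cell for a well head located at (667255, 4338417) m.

Column index: ⌊(667255 − 663720) / 1579⌋ = ⌊2.239⌋ = 2
Row offset from origin: ⌊(4338417 − 4335032) / 2886⌋ = ⌊1.173⌋ = 1 → row 4 (counted from top)

(4, 2)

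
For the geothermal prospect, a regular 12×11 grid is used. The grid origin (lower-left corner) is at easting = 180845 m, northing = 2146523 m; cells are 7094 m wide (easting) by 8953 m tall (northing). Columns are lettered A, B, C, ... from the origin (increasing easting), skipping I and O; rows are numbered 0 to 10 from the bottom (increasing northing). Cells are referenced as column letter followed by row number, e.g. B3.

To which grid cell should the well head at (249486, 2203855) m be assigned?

Column index: ⌊(249486 − 180845) / 7094⌋ = ⌊9.676⌋ = 9 → column K
Row offset from origin: ⌊(2203855 − 2146523) / 8953⌋ = ⌊6.404⌋ = 6 → row 6

K6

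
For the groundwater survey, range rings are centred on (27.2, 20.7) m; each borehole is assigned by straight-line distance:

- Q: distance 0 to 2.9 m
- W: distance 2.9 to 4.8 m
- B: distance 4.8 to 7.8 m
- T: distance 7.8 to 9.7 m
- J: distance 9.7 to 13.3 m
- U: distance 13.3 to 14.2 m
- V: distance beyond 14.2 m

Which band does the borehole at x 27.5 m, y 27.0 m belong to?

B

Distance = √((27.5−27.2)² + (27.0−20.7)²) = √(0.090 + 39.690) = 6.307 m.
4.8 ≤ 6.307 < 7.8 → B.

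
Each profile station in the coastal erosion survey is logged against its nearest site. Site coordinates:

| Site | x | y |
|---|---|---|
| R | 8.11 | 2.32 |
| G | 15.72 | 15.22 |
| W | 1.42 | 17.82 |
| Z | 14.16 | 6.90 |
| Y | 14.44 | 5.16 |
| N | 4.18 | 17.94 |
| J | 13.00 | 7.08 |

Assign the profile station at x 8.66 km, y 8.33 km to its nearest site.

Squared distances to each site:
R: 36.423; G: 97.316; W: 142.478; Z: 32.295; Y: 43.457; N: 112.423; J: 20.398.
Minimum at J.

J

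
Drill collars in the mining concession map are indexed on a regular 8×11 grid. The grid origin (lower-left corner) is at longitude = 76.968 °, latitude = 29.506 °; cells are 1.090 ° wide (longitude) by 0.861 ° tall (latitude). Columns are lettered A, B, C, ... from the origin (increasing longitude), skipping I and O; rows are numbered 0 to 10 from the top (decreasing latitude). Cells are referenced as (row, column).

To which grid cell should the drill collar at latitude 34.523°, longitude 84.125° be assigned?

(5, G)

Column index: ⌊(84.125 − 76.968) / 1.090⌋ = ⌊6.566⌋ = 6 → column G
Row offset from origin: ⌊(34.523 − 29.506) / 0.861⌋ = ⌊5.827⌋ = 5 → row 5 (counted from top)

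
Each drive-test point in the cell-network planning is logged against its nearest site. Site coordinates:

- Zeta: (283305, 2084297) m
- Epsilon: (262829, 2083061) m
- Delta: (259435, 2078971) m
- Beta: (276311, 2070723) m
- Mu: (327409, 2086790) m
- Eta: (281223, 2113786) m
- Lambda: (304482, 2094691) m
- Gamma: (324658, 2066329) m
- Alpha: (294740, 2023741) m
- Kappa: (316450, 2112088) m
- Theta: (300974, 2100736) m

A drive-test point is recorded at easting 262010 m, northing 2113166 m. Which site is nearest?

Eta

Squared distances to each site:
Zeta: 1286896186.000; Epsilon: 906981786.000; Delta: 1175928650.000; Beta: 2005926850.000; Mu: 4972722577.000; Eta: 369523769.000; Lambda: 2145196409.000; Gamma: 6118476473.000; Alpha: 9068083525.000; Kappa: 2964875684.000; Theta: 1672698196.000.
Minimum at Eta.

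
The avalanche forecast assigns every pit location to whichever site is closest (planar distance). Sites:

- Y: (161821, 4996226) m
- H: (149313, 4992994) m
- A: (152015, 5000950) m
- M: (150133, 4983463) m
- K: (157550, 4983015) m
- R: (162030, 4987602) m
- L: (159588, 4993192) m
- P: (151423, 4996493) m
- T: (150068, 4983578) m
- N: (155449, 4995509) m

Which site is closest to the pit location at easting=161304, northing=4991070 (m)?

Squared distances to each site:
Y: 26851625.000; H: 147485857.000; A: 183899921.000; M: 182657690.000; K: 78975541.000; R: 12554100.000; L: 7447540.000; P: 127043090.000; T: 182377760.000; N: 53985746.000.
Minimum at L.

L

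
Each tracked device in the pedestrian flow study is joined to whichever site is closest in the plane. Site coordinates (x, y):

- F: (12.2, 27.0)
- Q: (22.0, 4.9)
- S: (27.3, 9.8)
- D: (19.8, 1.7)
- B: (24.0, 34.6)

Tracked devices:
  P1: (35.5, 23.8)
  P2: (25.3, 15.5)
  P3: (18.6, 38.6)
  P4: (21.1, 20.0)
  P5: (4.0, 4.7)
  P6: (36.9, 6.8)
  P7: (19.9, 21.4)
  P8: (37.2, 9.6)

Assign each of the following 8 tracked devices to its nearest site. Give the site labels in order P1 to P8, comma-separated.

B, S, B, F, D, S, F, S

P1 → B (d²=248.89)
P2 → S (d²=36.49)
P3 → B (d²=45.16)
P4 → F (d²=128.21)
P5 → D (d²=258.64)
P6 → S (d²=101.16)
P7 → F (d²=90.65)
P8 → S (d²=98.05)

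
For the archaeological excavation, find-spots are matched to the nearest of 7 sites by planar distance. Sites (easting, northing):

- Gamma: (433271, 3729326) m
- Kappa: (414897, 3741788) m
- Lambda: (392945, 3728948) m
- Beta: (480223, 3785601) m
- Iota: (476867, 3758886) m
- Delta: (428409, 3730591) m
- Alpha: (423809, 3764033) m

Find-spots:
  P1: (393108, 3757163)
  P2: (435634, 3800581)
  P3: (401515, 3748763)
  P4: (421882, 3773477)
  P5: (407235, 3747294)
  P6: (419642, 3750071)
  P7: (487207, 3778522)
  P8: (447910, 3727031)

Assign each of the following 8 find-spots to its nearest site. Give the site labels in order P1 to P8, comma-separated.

Kappa, Alpha, Kappa, Alpha, Kappa, Kappa, Beta, Gamma

P1 → Kappa (d²=711151146.00)
P2 → Alpha (d²=1475586929.00)
P3 → Kappa (d²=227728549.00)
P4 → Alpha (d²=92902465.00)
P5 → Kappa (d²=89022280.00)
P6 → Kappa (d²=91123114.00)
P7 → Beta (d²=98888497.00)
P8 → Gamma (d²=219567346.00)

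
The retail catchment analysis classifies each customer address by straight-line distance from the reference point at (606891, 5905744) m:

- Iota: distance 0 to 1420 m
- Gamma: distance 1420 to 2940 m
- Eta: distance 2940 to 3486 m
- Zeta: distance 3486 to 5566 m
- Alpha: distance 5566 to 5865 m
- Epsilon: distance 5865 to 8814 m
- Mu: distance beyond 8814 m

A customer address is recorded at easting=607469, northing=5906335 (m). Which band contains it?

Distance = √((607469−606891)² + (5906335−5905744)²) = √(334084.000 + 349281.000) = 826.659 m.
0 ≤ 826.659 < 1420 → Iota.

Iota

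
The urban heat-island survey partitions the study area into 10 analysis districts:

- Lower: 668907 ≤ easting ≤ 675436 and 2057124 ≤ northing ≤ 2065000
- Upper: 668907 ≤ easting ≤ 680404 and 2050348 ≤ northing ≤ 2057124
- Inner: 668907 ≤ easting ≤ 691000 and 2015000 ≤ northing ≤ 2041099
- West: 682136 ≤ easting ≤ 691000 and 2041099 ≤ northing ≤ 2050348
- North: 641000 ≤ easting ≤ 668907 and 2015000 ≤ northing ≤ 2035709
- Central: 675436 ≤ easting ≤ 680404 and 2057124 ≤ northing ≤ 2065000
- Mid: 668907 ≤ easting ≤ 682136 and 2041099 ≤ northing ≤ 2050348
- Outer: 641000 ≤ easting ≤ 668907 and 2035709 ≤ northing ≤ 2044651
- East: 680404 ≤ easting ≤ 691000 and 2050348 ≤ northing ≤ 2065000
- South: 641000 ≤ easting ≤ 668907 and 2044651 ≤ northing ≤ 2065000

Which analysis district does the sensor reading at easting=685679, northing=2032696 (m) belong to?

The point has easting = 685679 and northing = 2032696.
Only Inner satisfies 668907 ≤ easting ≤ 691000 and 2015000 ≤ northing ≤ 2041099.

Inner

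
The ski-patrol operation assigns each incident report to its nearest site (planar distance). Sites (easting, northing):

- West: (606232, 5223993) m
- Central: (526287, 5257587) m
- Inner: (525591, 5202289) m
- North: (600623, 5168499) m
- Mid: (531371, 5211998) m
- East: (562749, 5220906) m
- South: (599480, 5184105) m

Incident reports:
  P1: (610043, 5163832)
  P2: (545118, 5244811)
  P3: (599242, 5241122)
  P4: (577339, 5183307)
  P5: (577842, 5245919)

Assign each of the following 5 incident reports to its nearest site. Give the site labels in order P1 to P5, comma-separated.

P1 → North (d²=110517289.00)
P2 → Central (d²=517832737.00)
P3 → West (d²=342262741.00)
P4 → South (d²=490860685.00)
P5 → East (d²=853448818.00)

North, Central, West, South, East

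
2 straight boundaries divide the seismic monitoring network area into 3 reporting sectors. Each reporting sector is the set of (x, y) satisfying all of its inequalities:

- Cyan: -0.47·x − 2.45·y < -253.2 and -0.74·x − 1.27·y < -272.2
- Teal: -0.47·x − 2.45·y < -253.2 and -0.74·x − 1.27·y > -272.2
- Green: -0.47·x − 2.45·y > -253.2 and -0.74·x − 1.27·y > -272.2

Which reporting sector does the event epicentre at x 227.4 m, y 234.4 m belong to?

Cyan

-0.47·227.4 − 2.45·234.4 = -681.158, which is < -253.2
-0.74·227.4 − 1.27·234.4 = -465.964, which is < -272.2
This sign pattern matches Cyan.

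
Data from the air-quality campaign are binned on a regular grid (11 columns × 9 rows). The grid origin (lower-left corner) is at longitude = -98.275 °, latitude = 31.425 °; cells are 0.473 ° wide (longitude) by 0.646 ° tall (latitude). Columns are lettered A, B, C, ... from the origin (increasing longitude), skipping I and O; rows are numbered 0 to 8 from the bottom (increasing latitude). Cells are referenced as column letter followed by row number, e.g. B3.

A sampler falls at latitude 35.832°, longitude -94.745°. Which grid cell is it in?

H6

Column index: ⌊(-94.745 − -98.275) / 0.473⌋ = ⌊7.463⌋ = 7 → column H
Row offset from origin: ⌊(35.832 − 31.425) / 0.646⌋ = ⌊6.822⌋ = 6 → row 6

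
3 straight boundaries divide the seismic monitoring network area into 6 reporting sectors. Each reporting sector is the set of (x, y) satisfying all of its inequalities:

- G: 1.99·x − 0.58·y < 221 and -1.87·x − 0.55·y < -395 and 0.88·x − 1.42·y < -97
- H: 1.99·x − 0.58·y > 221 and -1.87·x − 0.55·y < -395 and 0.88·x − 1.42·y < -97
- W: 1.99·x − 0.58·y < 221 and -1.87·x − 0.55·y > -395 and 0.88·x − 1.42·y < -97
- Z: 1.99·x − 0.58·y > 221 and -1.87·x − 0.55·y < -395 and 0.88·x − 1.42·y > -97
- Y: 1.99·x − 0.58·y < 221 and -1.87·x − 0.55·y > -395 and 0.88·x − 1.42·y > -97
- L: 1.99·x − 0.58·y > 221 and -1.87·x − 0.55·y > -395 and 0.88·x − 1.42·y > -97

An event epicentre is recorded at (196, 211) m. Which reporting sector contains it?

1.99·196 − 0.58·211 = 267.660, which is > 221
-1.87·196 − 0.55·211 = -482.570, which is < -395
0.88·196 − 1.42·211 = -127.140, which is < -97
This sign pattern matches H.

H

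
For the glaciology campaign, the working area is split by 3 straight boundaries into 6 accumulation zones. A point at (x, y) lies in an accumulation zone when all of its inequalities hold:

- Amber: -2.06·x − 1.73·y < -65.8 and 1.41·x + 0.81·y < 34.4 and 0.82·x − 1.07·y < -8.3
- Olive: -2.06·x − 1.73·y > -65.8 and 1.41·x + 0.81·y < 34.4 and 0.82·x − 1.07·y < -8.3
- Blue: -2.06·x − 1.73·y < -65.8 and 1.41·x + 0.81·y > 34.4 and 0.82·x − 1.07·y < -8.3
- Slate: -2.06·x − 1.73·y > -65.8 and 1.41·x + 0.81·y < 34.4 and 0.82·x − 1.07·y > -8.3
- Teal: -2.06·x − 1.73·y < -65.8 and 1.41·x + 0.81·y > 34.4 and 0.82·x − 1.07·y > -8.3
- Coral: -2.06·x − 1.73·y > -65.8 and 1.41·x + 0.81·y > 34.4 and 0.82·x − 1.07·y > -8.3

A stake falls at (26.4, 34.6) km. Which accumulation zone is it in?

Blue

-2.06·26.4 − 1.73·34.6 = -114.242, which is < -65.8
1.41·26.4 + 0.81·34.6 = 65.250, which is > 34.4
0.82·26.4 − 1.07·34.6 = -15.374, which is < -8.3
This sign pattern matches Blue.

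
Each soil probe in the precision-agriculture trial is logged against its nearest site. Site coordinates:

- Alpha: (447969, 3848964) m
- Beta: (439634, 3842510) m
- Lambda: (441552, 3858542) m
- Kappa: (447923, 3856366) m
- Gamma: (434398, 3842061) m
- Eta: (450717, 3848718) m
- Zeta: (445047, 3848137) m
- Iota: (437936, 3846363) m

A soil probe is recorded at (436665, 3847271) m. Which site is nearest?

Iota

Squared distances to each site:
Alpha: 130646665.000; Beta: 31482082.000; Lambda: 150918210.000; Kappa: 209461589.000; Gamma: 32283389.000; Eta: 199552513.000; Zeta: 71007880.000; Iota: 2439905.000.
Minimum at Iota.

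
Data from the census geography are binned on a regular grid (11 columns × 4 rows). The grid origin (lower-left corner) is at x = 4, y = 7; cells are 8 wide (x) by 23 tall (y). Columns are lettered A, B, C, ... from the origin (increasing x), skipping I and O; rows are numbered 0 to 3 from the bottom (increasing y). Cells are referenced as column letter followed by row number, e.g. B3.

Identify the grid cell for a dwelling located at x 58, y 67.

Column index: ⌊(58 − 4) / 8⌋ = ⌊6.750⌋ = 6 → column G
Row offset from origin: ⌊(67 − 7) / 23⌋ = ⌊2.609⌋ = 2 → row 2

G2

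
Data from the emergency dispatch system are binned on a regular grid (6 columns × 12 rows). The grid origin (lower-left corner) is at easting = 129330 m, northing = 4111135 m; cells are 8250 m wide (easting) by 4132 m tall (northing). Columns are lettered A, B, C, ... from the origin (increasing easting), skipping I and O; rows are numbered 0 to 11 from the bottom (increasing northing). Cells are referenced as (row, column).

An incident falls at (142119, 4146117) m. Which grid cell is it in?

(8, B)

Column index: ⌊(142119 − 129330) / 8250⌋ = ⌊1.550⌋ = 1 → column B
Row offset from origin: ⌊(4146117 − 4111135) / 4132⌋ = ⌊8.466⌋ = 8 → row 8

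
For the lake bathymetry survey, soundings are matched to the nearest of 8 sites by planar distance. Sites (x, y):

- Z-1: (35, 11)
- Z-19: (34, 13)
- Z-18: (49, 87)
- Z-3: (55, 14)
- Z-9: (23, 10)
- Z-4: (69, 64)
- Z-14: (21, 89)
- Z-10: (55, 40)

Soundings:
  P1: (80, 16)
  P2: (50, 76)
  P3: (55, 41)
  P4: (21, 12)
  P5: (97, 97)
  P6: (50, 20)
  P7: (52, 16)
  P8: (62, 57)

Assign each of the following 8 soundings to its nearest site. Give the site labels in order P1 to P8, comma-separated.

P1 → Z-3 (d²=629.00)
P2 → Z-18 (d²=122.00)
P3 → Z-10 (d²=1.00)
P4 → Z-9 (d²=8.00)
P5 → Z-4 (d²=1873.00)
P6 → Z-3 (d²=61.00)
P7 → Z-3 (d²=13.00)
P8 → Z-4 (d²=98.00)

Z-3, Z-18, Z-10, Z-9, Z-4, Z-3, Z-3, Z-4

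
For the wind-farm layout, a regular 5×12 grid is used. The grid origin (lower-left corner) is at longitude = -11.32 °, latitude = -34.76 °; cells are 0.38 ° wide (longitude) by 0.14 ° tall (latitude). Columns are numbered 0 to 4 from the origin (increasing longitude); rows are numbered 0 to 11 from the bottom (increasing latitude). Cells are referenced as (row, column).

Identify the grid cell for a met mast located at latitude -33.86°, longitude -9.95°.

(6, 3)

Column index: ⌊(-9.95 − -11.32) / 0.38⌋ = ⌊3.605⌋ = 3
Row offset from origin: ⌊(-33.86 − -34.76) / 0.14⌋ = ⌊6.429⌋ = 6 → row 6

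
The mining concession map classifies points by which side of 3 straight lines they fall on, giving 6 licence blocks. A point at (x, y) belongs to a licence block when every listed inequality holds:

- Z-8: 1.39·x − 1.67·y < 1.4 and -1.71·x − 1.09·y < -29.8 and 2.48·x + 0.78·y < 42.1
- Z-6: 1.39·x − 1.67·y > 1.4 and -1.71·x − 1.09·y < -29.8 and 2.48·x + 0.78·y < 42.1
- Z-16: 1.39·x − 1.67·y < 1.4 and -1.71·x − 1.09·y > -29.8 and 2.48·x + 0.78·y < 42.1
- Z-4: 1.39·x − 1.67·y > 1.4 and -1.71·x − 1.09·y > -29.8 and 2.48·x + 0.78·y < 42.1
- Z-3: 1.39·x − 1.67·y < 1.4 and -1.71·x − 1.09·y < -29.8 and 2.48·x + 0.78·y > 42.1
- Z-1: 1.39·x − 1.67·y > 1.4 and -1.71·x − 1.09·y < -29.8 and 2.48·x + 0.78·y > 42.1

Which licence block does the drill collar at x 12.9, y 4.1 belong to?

Z-4

1.39·12.9 − 1.67·4.1 = 11.084, which is > 1.4
-1.71·12.9 − 1.09·4.1 = -26.528, which is > -29.8
2.48·12.9 + 0.78·4.1 = 35.190, which is < 42.1
This sign pattern matches Z-4.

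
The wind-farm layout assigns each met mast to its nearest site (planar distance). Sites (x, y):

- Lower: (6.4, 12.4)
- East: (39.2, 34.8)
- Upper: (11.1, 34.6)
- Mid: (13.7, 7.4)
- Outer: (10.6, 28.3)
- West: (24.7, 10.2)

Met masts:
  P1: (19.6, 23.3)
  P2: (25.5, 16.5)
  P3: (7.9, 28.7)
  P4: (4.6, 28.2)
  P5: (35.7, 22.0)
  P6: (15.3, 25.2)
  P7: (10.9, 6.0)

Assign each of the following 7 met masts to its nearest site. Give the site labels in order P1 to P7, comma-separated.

Outer, West, Outer, Outer, East, Outer, Mid

P1 → Outer (d²=106.00)
P2 → West (d²=40.33)
P3 → Outer (d²=7.45)
P4 → Outer (d²=36.01)
P5 → East (d²=176.09)
P6 → Outer (d²=31.70)
P7 → Mid (d²=9.80)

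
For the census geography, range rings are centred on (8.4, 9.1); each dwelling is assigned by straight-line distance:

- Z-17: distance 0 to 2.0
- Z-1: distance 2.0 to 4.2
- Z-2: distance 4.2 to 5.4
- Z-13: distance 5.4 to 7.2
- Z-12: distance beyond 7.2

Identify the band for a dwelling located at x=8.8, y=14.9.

Distance = √((8.8−8.4)² + (14.9−9.1)²) = √(0.160 + 33.640) = 5.814.
5.4 ≤ 5.814 < 7.2 → Z-13.

Z-13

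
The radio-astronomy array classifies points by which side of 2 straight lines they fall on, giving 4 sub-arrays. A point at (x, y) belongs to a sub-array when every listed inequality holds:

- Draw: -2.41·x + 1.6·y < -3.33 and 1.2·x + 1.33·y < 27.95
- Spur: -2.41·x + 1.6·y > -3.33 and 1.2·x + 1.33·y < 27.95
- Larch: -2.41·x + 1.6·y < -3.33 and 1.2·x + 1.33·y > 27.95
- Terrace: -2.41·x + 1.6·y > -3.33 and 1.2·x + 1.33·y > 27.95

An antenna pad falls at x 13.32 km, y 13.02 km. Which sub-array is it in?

Larch

-2.41·13.32 + 1.6·13.02 = -11.269, which is < -3.33
1.2·13.32 + 1.33·13.02 = 33.301, which is > 27.95
This sign pattern matches Larch.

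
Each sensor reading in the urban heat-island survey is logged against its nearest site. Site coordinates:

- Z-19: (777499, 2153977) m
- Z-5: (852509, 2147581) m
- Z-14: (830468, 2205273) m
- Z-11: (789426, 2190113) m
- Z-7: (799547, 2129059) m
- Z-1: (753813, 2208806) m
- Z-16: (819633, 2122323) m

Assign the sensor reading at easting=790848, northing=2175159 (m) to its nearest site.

Z-11

Squared distances to each site:
Z-19: 626872925.000; Z-5: 4562625005.000; Z-14: 2476597396.000; Z-11: 225644200.000; Z-7: 2200882601.000; Z-1: 2503711834.000; Z-16: 3620219121.000.
Minimum at Z-11.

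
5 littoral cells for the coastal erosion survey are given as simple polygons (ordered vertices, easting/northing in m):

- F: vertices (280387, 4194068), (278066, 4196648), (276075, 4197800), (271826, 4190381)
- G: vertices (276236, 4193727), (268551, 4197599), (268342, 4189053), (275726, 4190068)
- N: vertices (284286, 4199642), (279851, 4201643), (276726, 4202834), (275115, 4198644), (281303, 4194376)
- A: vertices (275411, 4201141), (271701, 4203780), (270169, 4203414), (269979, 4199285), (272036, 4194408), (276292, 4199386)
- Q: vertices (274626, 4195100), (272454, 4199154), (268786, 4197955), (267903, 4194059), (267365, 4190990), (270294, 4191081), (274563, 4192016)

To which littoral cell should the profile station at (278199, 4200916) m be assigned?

Cast a ray rightward from (278199, 4200916). For each polygon, the edges (by vertex number in listed order) whose endpoints lie on opposite sides of northing = 4200916, where each meets that height, and whether that is right or left of the point:
F: no edge straddles that height → 0 crossings.
G: no edge straddles that height → 0 crossings.
N: 1–2 at easting≈281462.3 (right), 3–4 at easting≈275988.6 (left) → 1 crossing.
A: 3–4 at easting≈270054.1 (left), 6–1 at easting≈275523.9 (left) → 0 crossings.
Q: no edge straddles that height → 0 crossings.
Only N has an odd count, so the point is inside N.

N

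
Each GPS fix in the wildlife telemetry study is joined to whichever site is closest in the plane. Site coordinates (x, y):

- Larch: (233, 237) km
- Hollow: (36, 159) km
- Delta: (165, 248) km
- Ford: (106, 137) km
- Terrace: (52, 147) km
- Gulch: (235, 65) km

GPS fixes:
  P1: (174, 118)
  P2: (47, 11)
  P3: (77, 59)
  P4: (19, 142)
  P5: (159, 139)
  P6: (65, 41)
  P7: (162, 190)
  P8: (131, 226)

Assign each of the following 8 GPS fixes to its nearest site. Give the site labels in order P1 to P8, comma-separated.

Ford, Terrace, Ford, Hollow, Ford, Ford, Delta, Delta

P1 → Ford (d²=4985.00)
P2 → Terrace (d²=18521.00)
P3 → Ford (d²=6925.00)
P4 → Hollow (d²=578.00)
P5 → Ford (d²=2813.00)
P6 → Ford (d²=10897.00)
P7 → Delta (d²=3373.00)
P8 → Delta (d²=1640.00)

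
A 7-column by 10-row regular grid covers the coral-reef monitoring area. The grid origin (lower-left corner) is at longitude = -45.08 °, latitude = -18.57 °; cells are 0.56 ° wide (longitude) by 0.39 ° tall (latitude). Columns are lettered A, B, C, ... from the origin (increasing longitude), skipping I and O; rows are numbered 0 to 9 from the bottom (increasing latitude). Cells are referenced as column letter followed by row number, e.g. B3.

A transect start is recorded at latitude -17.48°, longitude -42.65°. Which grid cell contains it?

E2

Column index: ⌊(-42.65 − -45.08) / 0.56⌋ = ⌊4.339⌋ = 4 → column E
Row offset from origin: ⌊(-17.48 − -18.57) / 0.39⌋ = ⌊2.795⌋ = 2 → row 2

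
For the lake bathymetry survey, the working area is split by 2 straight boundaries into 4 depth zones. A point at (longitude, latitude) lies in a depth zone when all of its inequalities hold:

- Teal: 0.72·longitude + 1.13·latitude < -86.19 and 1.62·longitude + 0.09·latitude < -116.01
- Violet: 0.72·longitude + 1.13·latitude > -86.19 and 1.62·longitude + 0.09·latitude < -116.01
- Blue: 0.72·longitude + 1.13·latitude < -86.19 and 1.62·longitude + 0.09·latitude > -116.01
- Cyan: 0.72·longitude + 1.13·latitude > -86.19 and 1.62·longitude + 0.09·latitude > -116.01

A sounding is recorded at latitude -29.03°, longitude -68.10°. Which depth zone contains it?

0.72·-68.10 + 1.13·-29.03 = -81.836, which is > -86.19
1.62·-68.10 + 0.09·-29.03 = -112.935, which is > -116.01
This sign pattern matches Cyan.

Cyan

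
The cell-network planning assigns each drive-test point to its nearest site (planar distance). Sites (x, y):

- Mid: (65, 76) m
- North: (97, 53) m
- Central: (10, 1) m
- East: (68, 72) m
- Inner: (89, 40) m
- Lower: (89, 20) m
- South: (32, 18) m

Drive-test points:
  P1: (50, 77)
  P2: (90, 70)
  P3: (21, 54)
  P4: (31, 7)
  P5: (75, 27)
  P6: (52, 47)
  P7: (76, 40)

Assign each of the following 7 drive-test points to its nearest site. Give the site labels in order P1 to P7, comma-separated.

Mid, North, South, South, Lower, East, Inner

P1 → Mid (d²=226.00)
P2 → North (d²=338.00)
P3 → South (d²=1417.00)
P4 → South (d²=122.00)
P5 → Lower (d²=245.00)
P6 → East (d²=881.00)
P7 → Inner (d²=169.00)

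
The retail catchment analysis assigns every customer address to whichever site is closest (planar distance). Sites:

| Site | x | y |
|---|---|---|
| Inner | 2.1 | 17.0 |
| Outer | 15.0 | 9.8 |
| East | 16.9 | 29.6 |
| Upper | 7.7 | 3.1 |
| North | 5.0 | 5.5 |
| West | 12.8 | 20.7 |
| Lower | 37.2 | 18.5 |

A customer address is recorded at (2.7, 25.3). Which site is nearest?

Squared distances to each site:
Inner: 69.250; Outer: 391.540; East: 220.130; Upper: 517.840; North: 397.330; West: 123.170; Lower: 1236.490.
Minimum at Inner.

Inner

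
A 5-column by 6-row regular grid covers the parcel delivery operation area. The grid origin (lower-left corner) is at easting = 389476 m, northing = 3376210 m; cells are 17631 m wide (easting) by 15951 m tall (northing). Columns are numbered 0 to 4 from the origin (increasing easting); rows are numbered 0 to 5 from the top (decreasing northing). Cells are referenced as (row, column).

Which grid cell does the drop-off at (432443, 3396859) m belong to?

Column index: ⌊(432443 − 389476) / 17631⌋ = ⌊2.437⌋ = 2
Row offset from origin: ⌊(3396859 − 3376210) / 15951⌋ = ⌊1.295⌋ = 1 → row 4 (counted from top)

(4, 2)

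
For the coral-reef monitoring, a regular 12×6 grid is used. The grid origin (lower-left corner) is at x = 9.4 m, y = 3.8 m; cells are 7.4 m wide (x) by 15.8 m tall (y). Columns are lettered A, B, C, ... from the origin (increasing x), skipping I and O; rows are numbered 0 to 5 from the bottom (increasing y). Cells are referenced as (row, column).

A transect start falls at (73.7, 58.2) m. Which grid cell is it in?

(3, J)

Column index: ⌊(73.7 − 9.4) / 7.4⌋ = ⌊8.689⌋ = 8 → column J
Row offset from origin: ⌊(58.2 − 3.8) / 15.8⌋ = ⌊3.443⌋ = 3 → row 3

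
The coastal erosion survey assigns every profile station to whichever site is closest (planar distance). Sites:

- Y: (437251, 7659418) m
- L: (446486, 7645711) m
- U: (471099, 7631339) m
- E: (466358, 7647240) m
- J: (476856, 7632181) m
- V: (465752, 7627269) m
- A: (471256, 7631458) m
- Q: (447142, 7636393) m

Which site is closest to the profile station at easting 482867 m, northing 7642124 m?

Squared distances to each site:
Y: 2379901892.000; L: 1336443730.000; U: 254802049.000; E: 298720537.000; J: 134995370.000; V: 513594250.000; A: 248578877.000; Q: 1309119986.000.
Minimum at J.

J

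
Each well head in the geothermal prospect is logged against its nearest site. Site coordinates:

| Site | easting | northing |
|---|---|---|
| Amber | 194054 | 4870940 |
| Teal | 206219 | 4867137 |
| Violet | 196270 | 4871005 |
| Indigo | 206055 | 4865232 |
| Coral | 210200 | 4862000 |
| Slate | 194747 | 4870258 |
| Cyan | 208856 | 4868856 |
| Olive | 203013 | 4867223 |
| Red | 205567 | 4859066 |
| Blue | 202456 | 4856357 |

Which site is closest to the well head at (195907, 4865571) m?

Slate

Squared distances to each site:
Amber: 32259770.000; Teal: 108789700.000; Violet: 29660125.000; Indigo: 103096825.000; Coral: 217041890.000; Slate: 23313569.000; Cyan: 178467826.000; Olive: 53224340.000; Red: 135630625.000; Blue: 127787197.000.
Minimum at Slate.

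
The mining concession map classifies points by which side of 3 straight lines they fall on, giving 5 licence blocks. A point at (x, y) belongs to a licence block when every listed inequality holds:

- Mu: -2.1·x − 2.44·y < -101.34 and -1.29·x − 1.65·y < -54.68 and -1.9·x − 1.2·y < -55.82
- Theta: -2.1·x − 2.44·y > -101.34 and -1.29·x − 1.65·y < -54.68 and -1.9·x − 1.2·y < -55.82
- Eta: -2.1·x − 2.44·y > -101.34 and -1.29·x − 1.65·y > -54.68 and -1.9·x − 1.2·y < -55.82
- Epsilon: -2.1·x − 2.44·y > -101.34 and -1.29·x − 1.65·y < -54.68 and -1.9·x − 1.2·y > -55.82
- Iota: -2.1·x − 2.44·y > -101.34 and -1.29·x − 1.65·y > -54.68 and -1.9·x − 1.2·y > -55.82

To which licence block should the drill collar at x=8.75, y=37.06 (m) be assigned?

-2.1·8.75 − 2.44·37.06 = -108.801, which is < -101.34
-1.29·8.75 − 1.65·37.06 = -72.436, which is < -54.68
-1.9·8.75 − 1.2·37.06 = -61.097, which is < -55.82
This sign pattern matches Mu.

Mu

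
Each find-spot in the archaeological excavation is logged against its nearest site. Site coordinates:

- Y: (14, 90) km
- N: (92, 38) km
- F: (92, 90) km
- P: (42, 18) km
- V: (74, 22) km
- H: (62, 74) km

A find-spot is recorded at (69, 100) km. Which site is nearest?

F

Squared distances to each site:
Y: 3125.000; N: 4373.000; F: 629.000; P: 7453.000; V: 6109.000; H: 725.000.
Minimum at F.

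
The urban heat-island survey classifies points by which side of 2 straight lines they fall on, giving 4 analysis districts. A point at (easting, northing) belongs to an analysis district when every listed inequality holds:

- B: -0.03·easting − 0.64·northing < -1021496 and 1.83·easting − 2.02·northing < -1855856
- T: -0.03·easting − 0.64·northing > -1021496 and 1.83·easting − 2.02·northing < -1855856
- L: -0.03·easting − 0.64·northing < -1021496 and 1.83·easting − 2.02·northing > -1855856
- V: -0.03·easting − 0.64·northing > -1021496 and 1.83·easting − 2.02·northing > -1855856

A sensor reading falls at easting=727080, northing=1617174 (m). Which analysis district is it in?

B

-0.03·727080 − 0.64·1617174 = -1056803.760, which is < -1021496
1.83·727080 − 2.02·1617174 = -1936135.080, which is < -1855856
This sign pattern matches B.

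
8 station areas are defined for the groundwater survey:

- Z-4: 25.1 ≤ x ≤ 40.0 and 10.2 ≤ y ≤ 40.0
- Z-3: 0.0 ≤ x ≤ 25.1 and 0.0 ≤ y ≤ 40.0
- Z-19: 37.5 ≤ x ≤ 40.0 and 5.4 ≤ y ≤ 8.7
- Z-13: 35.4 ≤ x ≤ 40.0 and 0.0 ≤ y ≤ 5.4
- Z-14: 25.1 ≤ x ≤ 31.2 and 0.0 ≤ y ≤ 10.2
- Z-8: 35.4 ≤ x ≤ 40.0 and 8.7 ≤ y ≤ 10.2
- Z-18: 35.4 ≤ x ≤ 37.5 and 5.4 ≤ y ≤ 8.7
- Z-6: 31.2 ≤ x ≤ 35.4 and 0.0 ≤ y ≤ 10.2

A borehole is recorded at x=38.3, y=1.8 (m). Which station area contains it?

Z-13

The point has x = 38.3 and y = 1.8.
Only Z-13 satisfies 35.4 ≤ x ≤ 40.0 and 0.0 ≤ y ≤ 5.4.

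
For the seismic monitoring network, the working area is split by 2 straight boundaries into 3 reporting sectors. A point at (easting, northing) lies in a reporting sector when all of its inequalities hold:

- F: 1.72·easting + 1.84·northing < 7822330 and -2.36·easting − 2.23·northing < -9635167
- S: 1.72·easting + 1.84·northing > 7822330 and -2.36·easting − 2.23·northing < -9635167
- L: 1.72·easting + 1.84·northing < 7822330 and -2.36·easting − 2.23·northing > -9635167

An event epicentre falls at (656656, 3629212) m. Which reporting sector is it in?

F

1.72·656656 + 1.84·3629212 = 7807198.400, which is < 7822330
-2.36·656656 − 2.23·3629212 = -9642850.920, which is < -9635167
This sign pattern matches F.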